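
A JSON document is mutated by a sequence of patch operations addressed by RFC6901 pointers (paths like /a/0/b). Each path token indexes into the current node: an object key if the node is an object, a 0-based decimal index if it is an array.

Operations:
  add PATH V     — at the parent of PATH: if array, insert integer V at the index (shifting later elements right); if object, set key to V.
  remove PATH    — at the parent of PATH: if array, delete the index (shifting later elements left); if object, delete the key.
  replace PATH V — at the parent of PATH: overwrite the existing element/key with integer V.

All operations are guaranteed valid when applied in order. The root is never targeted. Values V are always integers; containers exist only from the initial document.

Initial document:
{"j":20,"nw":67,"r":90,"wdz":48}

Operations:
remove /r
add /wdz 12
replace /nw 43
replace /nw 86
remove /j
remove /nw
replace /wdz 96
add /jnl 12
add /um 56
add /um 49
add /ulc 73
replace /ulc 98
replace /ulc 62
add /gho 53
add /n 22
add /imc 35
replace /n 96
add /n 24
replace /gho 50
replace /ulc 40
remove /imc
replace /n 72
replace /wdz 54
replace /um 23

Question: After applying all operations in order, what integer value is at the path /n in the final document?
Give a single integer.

After op 1 (remove /r): {"j":20,"nw":67,"wdz":48}
After op 2 (add /wdz 12): {"j":20,"nw":67,"wdz":12}
After op 3 (replace /nw 43): {"j":20,"nw":43,"wdz":12}
After op 4 (replace /nw 86): {"j":20,"nw":86,"wdz":12}
After op 5 (remove /j): {"nw":86,"wdz":12}
After op 6 (remove /nw): {"wdz":12}
After op 7 (replace /wdz 96): {"wdz":96}
After op 8 (add /jnl 12): {"jnl":12,"wdz":96}
After op 9 (add /um 56): {"jnl":12,"um":56,"wdz":96}
After op 10 (add /um 49): {"jnl":12,"um":49,"wdz":96}
After op 11 (add /ulc 73): {"jnl":12,"ulc":73,"um":49,"wdz":96}
After op 12 (replace /ulc 98): {"jnl":12,"ulc":98,"um":49,"wdz":96}
After op 13 (replace /ulc 62): {"jnl":12,"ulc":62,"um":49,"wdz":96}
After op 14 (add /gho 53): {"gho":53,"jnl":12,"ulc":62,"um":49,"wdz":96}
After op 15 (add /n 22): {"gho":53,"jnl":12,"n":22,"ulc":62,"um":49,"wdz":96}
After op 16 (add /imc 35): {"gho":53,"imc":35,"jnl":12,"n":22,"ulc":62,"um":49,"wdz":96}
After op 17 (replace /n 96): {"gho":53,"imc":35,"jnl":12,"n":96,"ulc":62,"um":49,"wdz":96}
After op 18 (add /n 24): {"gho":53,"imc":35,"jnl":12,"n":24,"ulc":62,"um":49,"wdz":96}
After op 19 (replace /gho 50): {"gho":50,"imc":35,"jnl":12,"n":24,"ulc":62,"um":49,"wdz":96}
After op 20 (replace /ulc 40): {"gho":50,"imc":35,"jnl":12,"n":24,"ulc":40,"um":49,"wdz":96}
After op 21 (remove /imc): {"gho":50,"jnl":12,"n":24,"ulc":40,"um":49,"wdz":96}
After op 22 (replace /n 72): {"gho":50,"jnl":12,"n":72,"ulc":40,"um":49,"wdz":96}
After op 23 (replace /wdz 54): {"gho":50,"jnl":12,"n":72,"ulc":40,"um":49,"wdz":54}
After op 24 (replace /um 23): {"gho":50,"jnl":12,"n":72,"ulc":40,"um":23,"wdz":54}
Value at /n: 72

Answer: 72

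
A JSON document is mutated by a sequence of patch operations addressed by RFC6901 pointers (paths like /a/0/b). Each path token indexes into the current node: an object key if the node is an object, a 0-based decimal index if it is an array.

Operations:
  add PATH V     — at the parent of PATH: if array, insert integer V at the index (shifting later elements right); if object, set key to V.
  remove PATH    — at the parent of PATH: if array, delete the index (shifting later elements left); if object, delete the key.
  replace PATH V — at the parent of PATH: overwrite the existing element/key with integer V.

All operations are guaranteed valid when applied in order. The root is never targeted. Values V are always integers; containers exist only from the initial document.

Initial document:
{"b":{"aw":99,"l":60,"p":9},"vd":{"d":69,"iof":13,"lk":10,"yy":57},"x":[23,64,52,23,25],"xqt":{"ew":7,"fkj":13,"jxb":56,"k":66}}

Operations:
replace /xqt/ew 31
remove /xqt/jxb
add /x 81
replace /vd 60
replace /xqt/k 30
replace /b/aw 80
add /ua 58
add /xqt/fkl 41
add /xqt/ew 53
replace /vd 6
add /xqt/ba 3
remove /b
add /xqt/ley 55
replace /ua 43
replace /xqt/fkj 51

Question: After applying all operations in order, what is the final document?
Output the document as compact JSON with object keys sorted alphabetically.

Answer: {"ua":43,"vd":6,"x":81,"xqt":{"ba":3,"ew":53,"fkj":51,"fkl":41,"k":30,"ley":55}}

Derivation:
After op 1 (replace /xqt/ew 31): {"b":{"aw":99,"l":60,"p":9},"vd":{"d":69,"iof":13,"lk":10,"yy":57},"x":[23,64,52,23,25],"xqt":{"ew":31,"fkj":13,"jxb":56,"k":66}}
After op 2 (remove /xqt/jxb): {"b":{"aw":99,"l":60,"p":9},"vd":{"d":69,"iof":13,"lk":10,"yy":57},"x":[23,64,52,23,25],"xqt":{"ew":31,"fkj":13,"k":66}}
After op 3 (add /x 81): {"b":{"aw":99,"l":60,"p":9},"vd":{"d":69,"iof":13,"lk":10,"yy":57},"x":81,"xqt":{"ew":31,"fkj":13,"k":66}}
After op 4 (replace /vd 60): {"b":{"aw":99,"l":60,"p":9},"vd":60,"x":81,"xqt":{"ew":31,"fkj":13,"k":66}}
After op 5 (replace /xqt/k 30): {"b":{"aw":99,"l":60,"p":9},"vd":60,"x":81,"xqt":{"ew":31,"fkj":13,"k":30}}
After op 6 (replace /b/aw 80): {"b":{"aw":80,"l":60,"p":9},"vd":60,"x":81,"xqt":{"ew":31,"fkj":13,"k":30}}
After op 7 (add /ua 58): {"b":{"aw":80,"l":60,"p":9},"ua":58,"vd":60,"x":81,"xqt":{"ew":31,"fkj":13,"k":30}}
After op 8 (add /xqt/fkl 41): {"b":{"aw":80,"l":60,"p":9},"ua":58,"vd":60,"x":81,"xqt":{"ew":31,"fkj":13,"fkl":41,"k":30}}
After op 9 (add /xqt/ew 53): {"b":{"aw":80,"l":60,"p":9},"ua":58,"vd":60,"x":81,"xqt":{"ew":53,"fkj":13,"fkl":41,"k":30}}
After op 10 (replace /vd 6): {"b":{"aw":80,"l":60,"p":9},"ua":58,"vd":6,"x":81,"xqt":{"ew":53,"fkj":13,"fkl":41,"k":30}}
After op 11 (add /xqt/ba 3): {"b":{"aw":80,"l":60,"p":9},"ua":58,"vd":6,"x":81,"xqt":{"ba":3,"ew":53,"fkj":13,"fkl":41,"k":30}}
After op 12 (remove /b): {"ua":58,"vd":6,"x":81,"xqt":{"ba":3,"ew":53,"fkj":13,"fkl":41,"k":30}}
After op 13 (add /xqt/ley 55): {"ua":58,"vd":6,"x":81,"xqt":{"ba":3,"ew":53,"fkj":13,"fkl":41,"k":30,"ley":55}}
After op 14 (replace /ua 43): {"ua":43,"vd":6,"x":81,"xqt":{"ba":3,"ew":53,"fkj":13,"fkl":41,"k":30,"ley":55}}
After op 15 (replace /xqt/fkj 51): {"ua":43,"vd":6,"x":81,"xqt":{"ba":3,"ew":53,"fkj":51,"fkl":41,"k":30,"ley":55}}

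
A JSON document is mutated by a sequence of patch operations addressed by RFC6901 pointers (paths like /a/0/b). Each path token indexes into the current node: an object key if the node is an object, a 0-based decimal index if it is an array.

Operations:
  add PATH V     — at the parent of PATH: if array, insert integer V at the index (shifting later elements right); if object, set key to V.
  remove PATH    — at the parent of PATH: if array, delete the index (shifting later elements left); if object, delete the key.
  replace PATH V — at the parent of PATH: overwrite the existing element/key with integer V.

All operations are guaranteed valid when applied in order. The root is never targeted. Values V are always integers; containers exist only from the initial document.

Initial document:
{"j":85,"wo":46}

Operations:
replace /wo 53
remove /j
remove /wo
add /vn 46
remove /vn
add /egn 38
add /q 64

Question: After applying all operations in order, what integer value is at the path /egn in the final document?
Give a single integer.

After op 1 (replace /wo 53): {"j":85,"wo":53}
After op 2 (remove /j): {"wo":53}
After op 3 (remove /wo): {}
After op 4 (add /vn 46): {"vn":46}
After op 5 (remove /vn): {}
After op 6 (add /egn 38): {"egn":38}
After op 7 (add /q 64): {"egn":38,"q":64}
Value at /egn: 38

Answer: 38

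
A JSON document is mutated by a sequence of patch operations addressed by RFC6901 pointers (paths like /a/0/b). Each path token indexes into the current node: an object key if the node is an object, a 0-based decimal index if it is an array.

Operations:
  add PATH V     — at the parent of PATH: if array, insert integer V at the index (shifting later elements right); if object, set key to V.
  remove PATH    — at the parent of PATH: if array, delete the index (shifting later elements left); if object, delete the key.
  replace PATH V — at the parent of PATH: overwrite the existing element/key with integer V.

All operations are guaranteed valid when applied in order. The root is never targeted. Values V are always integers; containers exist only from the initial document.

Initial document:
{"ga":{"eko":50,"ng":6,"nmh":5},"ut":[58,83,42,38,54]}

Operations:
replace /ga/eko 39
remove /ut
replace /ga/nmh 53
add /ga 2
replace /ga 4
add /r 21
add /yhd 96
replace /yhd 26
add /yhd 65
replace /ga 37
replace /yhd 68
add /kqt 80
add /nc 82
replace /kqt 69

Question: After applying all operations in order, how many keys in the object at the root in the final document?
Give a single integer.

After op 1 (replace /ga/eko 39): {"ga":{"eko":39,"ng":6,"nmh":5},"ut":[58,83,42,38,54]}
After op 2 (remove /ut): {"ga":{"eko":39,"ng":6,"nmh":5}}
After op 3 (replace /ga/nmh 53): {"ga":{"eko":39,"ng":6,"nmh":53}}
After op 4 (add /ga 2): {"ga":2}
After op 5 (replace /ga 4): {"ga":4}
After op 6 (add /r 21): {"ga":4,"r":21}
After op 7 (add /yhd 96): {"ga":4,"r":21,"yhd":96}
After op 8 (replace /yhd 26): {"ga":4,"r":21,"yhd":26}
After op 9 (add /yhd 65): {"ga":4,"r":21,"yhd":65}
After op 10 (replace /ga 37): {"ga":37,"r":21,"yhd":65}
After op 11 (replace /yhd 68): {"ga":37,"r":21,"yhd":68}
After op 12 (add /kqt 80): {"ga":37,"kqt":80,"r":21,"yhd":68}
After op 13 (add /nc 82): {"ga":37,"kqt":80,"nc":82,"r":21,"yhd":68}
After op 14 (replace /kqt 69): {"ga":37,"kqt":69,"nc":82,"r":21,"yhd":68}
Size at the root: 5

Answer: 5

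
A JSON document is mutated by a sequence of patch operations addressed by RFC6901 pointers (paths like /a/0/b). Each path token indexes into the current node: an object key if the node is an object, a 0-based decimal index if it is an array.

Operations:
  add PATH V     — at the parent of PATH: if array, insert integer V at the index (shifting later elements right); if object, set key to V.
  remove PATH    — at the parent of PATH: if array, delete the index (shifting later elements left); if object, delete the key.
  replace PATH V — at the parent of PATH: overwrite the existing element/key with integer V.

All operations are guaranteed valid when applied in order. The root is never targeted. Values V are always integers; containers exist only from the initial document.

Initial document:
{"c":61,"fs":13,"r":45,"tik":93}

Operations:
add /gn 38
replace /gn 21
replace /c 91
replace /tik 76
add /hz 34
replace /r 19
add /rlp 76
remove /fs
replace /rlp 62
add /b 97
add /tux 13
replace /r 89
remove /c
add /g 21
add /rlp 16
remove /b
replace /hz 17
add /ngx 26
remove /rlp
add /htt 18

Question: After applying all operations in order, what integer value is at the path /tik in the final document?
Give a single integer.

After op 1 (add /gn 38): {"c":61,"fs":13,"gn":38,"r":45,"tik":93}
After op 2 (replace /gn 21): {"c":61,"fs":13,"gn":21,"r":45,"tik":93}
After op 3 (replace /c 91): {"c":91,"fs":13,"gn":21,"r":45,"tik":93}
After op 4 (replace /tik 76): {"c":91,"fs":13,"gn":21,"r":45,"tik":76}
After op 5 (add /hz 34): {"c":91,"fs":13,"gn":21,"hz":34,"r":45,"tik":76}
After op 6 (replace /r 19): {"c":91,"fs":13,"gn":21,"hz":34,"r":19,"tik":76}
After op 7 (add /rlp 76): {"c":91,"fs":13,"gn":21,"hz":34,"r":19,"rlp":76,"tik":76}
After op 8 (remove /fs): {"c":91,"gn":21,"hz":34,"r":19,"rlp":76,"tik":76}
After op 9 (replace /rlp 62): {"c":91,"gn":21,"hz":34,"r":19,"rlp":62,"tik":76}
After op 10 (add /b 97): {"b":97,"c":91,"gn":21,"hz":34,"r":19,"rlp":62,"tik":76}
After op 11 (add /tux 13): {"b":97,"c":91,"gn":21,"hz":34,"r":19,"rlp":62,"tik":76,"tux":13}
After op 12 (replace /r 89): {"b":97,"c":91,"gn":21,"hz":34,"r":89,"rlp":62,"tik":76,"tux":13}
After op 13 (remove /c): {"b":97,"gn":21,"hz":34,"r":89,"rlp":62,"tik":76,"tux":13}
After op 14 (add /g 21): {"b":97,"g":21,"gn":21,"hz":34,"r":89,"rlp":62,"tik":76,"tux":13}
After op 15 (add /rlp 16): {"b":97,"g":21,"gn":21,"hz":34,"r":89,"rlp":16,"tik":76,"tux":13}
After op 16 (remove /b): {"g":21,"gn":21,"hz":34,"r":89,"rlp":16,"tik":76,"tux":13}
After op 17 (replace /hz 17): {"g":21,"gn":21,"hz":17,"r":89,"rlp":16,"tik":76,"tux":13}
After op 18 (add /ngx 26): {"g":21,"gn":21,"hz":17,"ngx":26,"r":89,"rlp":16,"tik":76,"tux":13}
After op 19 (remove /rlp): {"g":21,"gn":21,"hz":17,"ngx":26,"r":89,"tik":76,"tux":13}
After op 20 (add /htt 18): {"g":21,"gn":21,"htt":18,"hz":17,"ngx":26,"r":89,"tik":76,"tux":13}
Value at /tik: 76

Answer: 76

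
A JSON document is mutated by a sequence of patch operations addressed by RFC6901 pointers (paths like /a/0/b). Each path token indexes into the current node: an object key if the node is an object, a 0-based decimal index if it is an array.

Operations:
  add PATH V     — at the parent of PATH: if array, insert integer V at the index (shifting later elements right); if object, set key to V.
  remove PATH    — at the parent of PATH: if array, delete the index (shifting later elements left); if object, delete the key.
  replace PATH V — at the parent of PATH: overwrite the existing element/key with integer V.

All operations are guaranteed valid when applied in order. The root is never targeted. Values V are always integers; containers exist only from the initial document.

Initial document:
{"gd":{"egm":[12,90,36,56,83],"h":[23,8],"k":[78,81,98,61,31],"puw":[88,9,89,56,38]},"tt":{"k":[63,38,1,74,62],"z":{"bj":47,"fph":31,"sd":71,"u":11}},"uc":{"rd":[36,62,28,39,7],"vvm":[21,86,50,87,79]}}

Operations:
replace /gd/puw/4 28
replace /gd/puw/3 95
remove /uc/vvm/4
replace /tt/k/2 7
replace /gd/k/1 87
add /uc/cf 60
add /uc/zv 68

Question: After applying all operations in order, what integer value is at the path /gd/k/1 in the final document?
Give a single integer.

Answer: 87

Derivation:
After op 1 (replace /gd/puw/4 28): {"gd":{"egm":[12,90,36,56,83],"h":[23,8],"k":[78,81,98,61,31],"puw":[88,9,89,56,28]},"tt":{"k":[63,38,1,74,62],"z":{"bj":47,"fph":31,"sd":71,"u":11}},"uc":{"rd":[36,62,28,39,7],"vvm":[21,86,50,87,79]}}
After op 2 (replace /gd/puw/3 95): {"gd":{"egm":[12,90,36,56,83],"h":[23,8],"k":[78,81,98,61,31],"puw":[88,9,89,95,28]},"tt":{"k":[63,38,1,74,62],"z":{"bj":47,"fph":31,"sd":71,"u":11}},"uc":{"rd":[36,62,28,39,7],"vvm":[21,86,50,87,79]}}
After op 3 (remove /uc/vvm/4): {"gd":{"egm":[12,90,36,56,83],"h":[23,8],"k":[78,81,98,61,31],"puw":[88,9,89,95,28]},"tt":{"k":[63,38,1,74,62],"z":{"bj":47,"fph":31,"sd":71,"u":11}},"uc":{"rd":[36,62,28,39,7],"vvm":[21,86,50,87]}}
After op 4 (replace /tt/k/2 7): {"gd":{"egm":[12,90,36,56,83],"h":[23,8],"k":[78,81,98,61,31],"puw":[88,9,89,95,28]},"tt":{"k":[63,38,7,74,62],"z":{"bj":47,"fph":31,"sd":71,"u":11}},"uc":{"rd":[36,62,28,39,7],"vvm":[21,86,50,87]}}
After op 5 (replace /gd/k/1 87): {"gd":{"egm":[12,90,36,56,83],"h":[23,8],"k":[78,87,98,61,31],"puw":[88,9,89,95,28]},"tt":{"k":[63,38,7,74,62],"z":{"bj":47,"fph":31,"sd":71,"u":11}},"uc":{"rd":[36,62,28,39,7],"vvm":[21,86,50,87]}}
After op 6 (add /uc/cf 60): {"gd":{"egm":[12,90,36,56,83],"h":[23,8],"k":[78,87,98,61,31],"puw":[88,9,89,95,28]},"tt":{"k":[63,38,7,74,62],"z":{"bj":47,"fph":31,"sd":71,"u":11}},"uc":{"cf":60,"rd":[36,62,28,39,7],"vvm":[21,86,50,87]}}
After op 7 (add /uc/zv 68): {"gd":{"egm":[12,90,36,56,83],"h":[23,8],"k":[78,87,98,61,31],"puw":[88,9,89,95,28]},"tt":{"k":[63,38,7,74,62],"z":{"bj":47,"fph":31,"sd":71,"u":11}},"uc":{"cf":60,"rd":[36,62,28,39,7],"vvm":[21,86,50,87],"zv":68}}
Value at /gd/k/1: 87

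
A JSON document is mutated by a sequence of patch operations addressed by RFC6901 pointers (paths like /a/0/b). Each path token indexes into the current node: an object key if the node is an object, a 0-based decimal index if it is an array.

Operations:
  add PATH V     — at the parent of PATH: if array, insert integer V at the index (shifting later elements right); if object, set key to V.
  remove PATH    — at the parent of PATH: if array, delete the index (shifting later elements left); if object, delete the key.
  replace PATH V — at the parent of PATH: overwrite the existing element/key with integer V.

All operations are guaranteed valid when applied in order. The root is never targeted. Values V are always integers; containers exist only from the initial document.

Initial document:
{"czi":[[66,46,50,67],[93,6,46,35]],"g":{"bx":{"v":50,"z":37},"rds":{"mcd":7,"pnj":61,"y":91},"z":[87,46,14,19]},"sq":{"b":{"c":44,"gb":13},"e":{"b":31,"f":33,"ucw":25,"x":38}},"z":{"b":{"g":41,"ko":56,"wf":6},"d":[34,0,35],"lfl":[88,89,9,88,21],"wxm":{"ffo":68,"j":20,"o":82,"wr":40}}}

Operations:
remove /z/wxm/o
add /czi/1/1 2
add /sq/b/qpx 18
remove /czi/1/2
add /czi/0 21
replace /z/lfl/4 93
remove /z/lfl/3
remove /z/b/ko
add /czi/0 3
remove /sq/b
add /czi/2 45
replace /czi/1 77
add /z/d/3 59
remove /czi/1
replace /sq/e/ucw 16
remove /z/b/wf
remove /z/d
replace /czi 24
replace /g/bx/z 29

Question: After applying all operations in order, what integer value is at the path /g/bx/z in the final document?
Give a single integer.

Answer: 29

Derivation:
After op 1 (remove /z/wxm/o): {"czi":[[66,46,50,67],[93,6,46,35]],"g":{"bx":{"v":50,"z":37},"rds":{"mcd":7,"pnj":61,"y":91},"z":[87,46,14,19]},"sq":{"b":{"c":44,"gb":13},"e":{"b":31,"f":33,"ucw":25,"x":38}},"z":{"b":{"g":41,"ko":56,"wf":6},"d":[34,0,35],"lfl":[88,89,9,88,21],"wxm":{"ffo":68,"j":20,"wr":40}}}
After op 2 (add /czi/1/1 2): {"czi":[[66,46,50,67],[93,2,6,46,35]],"g":{"bx":{"v":50,"z":37},"rds":{"mcd":7,"pnj":61,"y":91},"z":[87,46,14,19]},"sq":{"b":{"c":44,"gb":13},"e":{"b":31,"f":33,"ucw":25,"x":38}},"z":{"b":{"g":41,"ko":56,"wf":6},"d":[34,0,35],"lfl":[88,89,9,88,21],"wxm":{"ffo":68,"j":20,"wr":40}}}
After op 3 (add /sq/b/qpx 18): {"czi":[[66,46,50,67],[93,2,6,46,35]],"g":{"bx":{"v":50,"z":37},"rds":{"mcd":7,"pnj":61,"y":91},"z":[87,46,14,19]},"sq":{"b":{"c":44,"gb":13,"qpx":18},"e":{"b":31,"f":33,"ucw":25,"x":38}},"z":{"b":{"g":41,"ko":56,"wf":6},"d":[34,0,35],"lfl":[88,89,9,88,21],"wxm":{"ffo":68,"j":20,"wr":40}}}
After op 4 (remove /czi/1/2): {"czi":[[66,46,50,67],[93,2,46,35]],"g":{"bx":{"v":50,"z":37},"rds":{"mcd":7,"pnj":61,"y":91},"z":[87,46,14,19]},"sq":{"b":{"c":44,"gb":13,"qpx":18},"e":{"b":31,"f":33,"ucw":25,"x":38}},"z":{"b":{"g":41,"ko":56,"wf":6},"d":[34,0,35],"lfl":[88,89,9,88,21],"wxm":{"ffo":68,"j":20,"wr":40}}}
After op 5 (add /czi/0 21): {"czi":[21,[66,46,50,67],[93,2,46,35]],"g":{"bx":{"v":50,"z":37},"rds":{"mcd":7,"pnj":61,"y":91},"z":[87,46,14,19]},"sq":{"b":{"c":44,"gb":13,"qpx":18},"e":{"b":31,"f":33,"ucw":25,"x":38}},"z":{"b":{"g":41,"ko":56,"wf":6},"d":[34,0,35],"lfl":[88,89,9,88,21],"wxm":{"ffo":68,"j":20,"wr":40}}}
After op 6 (replace /z/lfl/4 93): {"czi":[21,[66,46,50,67],[93,2,46,35]],"g":{"bx":{"v":50,"z":37},"rds":{"mcd":7,"pnj":61,"y":91},"z":[87,46,14,19]},"sq":{"b":{"c":44,"gb":13,"qpx":18},"e":{"b":31,"f":33,"ucw":25,"x":38}},"z":{"b":{"g":41,"ko":56,"wf":6},"d":[34,0,35],"lfl":[88,89,9,88,93],"wxm":{"ffo":68,"j":20,"wr":40}}}
After op 7 (remove /z/lfl/3): {"czi":[21,[66,46,50,67],[93,2,46,35]],"g":{"bx":{"v":50,"z":37},"rds":{"mcd":7,"pnj":61,"y":91},"z":[87,46,14,19]},"sq":{"b":{"c":44,"gb":13,"qpx":18},"e":{"b":31,"f":33,"ucw":25,"x":38}},"z":{"b":{"g":41,"ko":56,"wf":6},"d":[34,0,35],"lfl":[88,89,9,93],"wxm":{"ffo":68,"j":20,"wr":40}}}
After op 8 (remove /z/b/ko): {"czi":[21,[66,46,50,67],[93,2,46,35]],"g":{"bx":{"v":50,"z":37},"rds":{"mcd":7,"pnj":61,"y":91},"z":[87,46,14,19]},"sq":{"b":{"c":44,"gb":13,"qpx":18},"e":{"b":31,"f":33,"ucw":25,"x":38}},"z":{"b":{"g":41,"wf":6},"d":[34,0,35],"lfl":[88,89,9,93],"wxm":{"ffo":68,"j":20,"wr":40}}}
After op 9 (add /czi/0 3): {"czi":[3,21,[66,46,50,67],[93,2,46,35]],"g":{"bx":{"v":50,"z":37},"rds":{"mcd":7,"pnj":61,"y":91},"z":[87,46,14,19]},"sq":{"b":{"c":44,"gb":13,"qpx":18},"e":{"b":31,"f":33,"ucw":25,"x":38}},"z":{"b":{"g":41,"wf":6},"d":[34,0,35],"lfl":[88,89,9,93],"wxm":{"ffo":68,"j":20,"wr":40}}}
After op 10 (remove /sq/b): {"czi":[3,21,[66,46,50,67],[93,2,46,35]],"g":{"bx":{"v":50,"z":37},"rds":{"mcd":7,"pnj":61,"y":91},"z":[87,46,14,19]},"sq":{"e":{"b":31,"f":33,"ucw":25,"x":38}},"z":{"b":{"g":41,"wf":6},"d":[34,0,35],"lfl":[88,89,9,93],"wxm":{"ffo":68,"j":20,"wr":40}}}
After op 11 (add /czi/2 45): {"czi":[3,21,45,[66,46,50,67],[93,2,46,35]],"g":{"bx":{"v":50,"z":37},"rds":{"mcd":7,"pnj":61,"y":91},"z":[87,46,14,19]},"sq":{"e":{"b":31,"f":33,"ucw":25,"x":38}},"z":{"b":{"g":41,"wf":6},"d":[34,0,35],"lfl":[88,89,9,93],"wxm":{"ffo":68,"j":20,"wr":40}}}
After op 12 (replace /czi/1 77): {"czi":[3,77,45,[66,46,50,67],[93,2,46,35]],"g":{"bx":{"v":50,"z":37},"rds":{"mcd":7,"pnj":61,"y":91},"z":[87,46,14,19]},"sq":{"e":{"b":31,"f":33,"ucw":25,"x":38}},"z":{"b":{"g":41,"wf":6},"d":[34,0,35],"lfl":[88,89,9,93],"wxm":{"ffo":68,"j":20,"wr":40}}}
After op 13 (add /z/d/3 59): {"czi":[3,77,45,[66,46,50,67],[93,2,46,35]],"g":{"bx":{"v":50,"z":37},"rds":{"mcd":7,"pnj":61,"y":91},"z":[87,46,14,19]},"sq":{"e":{"b":31,"f":33,"ucw":25,"x":38}},"z":{"b":{"g":41,"wf":6},"d":[34,0,35,59],"lfl":[88,89,9,93],"wxm":{"ffo":68,"j":20,"wr":40}}}
After op 14 (remove /czi/1): {"czi":[3,45,[66,46,50,67],[93,2,46,35]],"g":{"bx":{"v":50,"z":37},"rds":{"mcd":7,"pnj":61,"y":91},"z":[87,46,14,19]},"sq":{"e":{"b":31,"f":33,"ucw":25,"x":38}},"z":{"b":{"g":41,"wf":6},"d":[34,0,35,59],"lfl":[88,89,9,93],"wxm":{"ffo":68,"j":20,"wr":40}}}
After op 15 (replace /sq/e/ucw 16): {"czi":[3,45,[66,46,50,67],[93,2,46,35]],"g":{"bx":{"v":50,"z":37},"rds":{"mcd":7,"pnj":61,"y":91},"z":[87,46,14,19]},"sq":{"e":{"b":31,"f":33,"ucw":16,"x":38}},"z":{"b":{"g":41,"wf":6},"d":[34,0,35,59],"lfl":[88,89,9,93],"wxm":{"ffo":68,"j":20,"wr":40}}}
After op 16 (remove /z/b/wf): {"czi":[3,45,[66,46,50,67],[93,2,46,35]],"g":{"bx":{"v":50,"z":37},"rds":{"mcd":7,"pnj":61,"y":91},"z":[87,46,14,19]},"sq":{"e":{"b":31,"f":33,"ucw":16,"x":38}},"z":{"b":{"g":41},"d":[34,0,35,59],"lfl":[88,89,9,93],"wxm":{"ffo":68,"j":20,"wr":40}}}
After op 17 (remove /z/d): {"czi":[3,45,[66,46,50,67],[93,2,46,35]],"g":{"bx":{"v":50,"z":37},"rds":{"mcd":7,"pnj":61,"y":91},"z":[87,46,14,19]},"sq":{"e":{"b":31,"f":33,"ucw":16,"x":38}},"z":{"b":{"g":41},"lfl":[88,89,9,93],"wxm":{"ffo":68,"j":20,"wr":40}}}
After op 18 (replace /czi 24): {"czi":24,"g":{"bx":{"v":50,"z":37},"rds":{"mcd":7,"pnj":61,"y":91},"z":[87,46,14,19]},"sq":{"e":{"b":31,"f":33,"ucw":16,"x":38}},"z":{"b":{"g":41},"lfl":[88,89,9,93],"wxm":{"ffo":68,"j":20,"wr":40}}}
After op 19 (replace /g/bx/z 29): {"czi":24,"g":{"bx":{"v":50,"z":29},"rds":{"mcd":7,"pnj":61,"y":91},"z":[87,46,14,19]},"sq":{"e":{"b":31,"f":33,"ucw":16,"x":38}},"z":{"b":{"g":41},"lfl":[88,89,9,93],"wxm":{"ffo":68,"j":20,"wr":40}}}
Value at /g/bx/z: 29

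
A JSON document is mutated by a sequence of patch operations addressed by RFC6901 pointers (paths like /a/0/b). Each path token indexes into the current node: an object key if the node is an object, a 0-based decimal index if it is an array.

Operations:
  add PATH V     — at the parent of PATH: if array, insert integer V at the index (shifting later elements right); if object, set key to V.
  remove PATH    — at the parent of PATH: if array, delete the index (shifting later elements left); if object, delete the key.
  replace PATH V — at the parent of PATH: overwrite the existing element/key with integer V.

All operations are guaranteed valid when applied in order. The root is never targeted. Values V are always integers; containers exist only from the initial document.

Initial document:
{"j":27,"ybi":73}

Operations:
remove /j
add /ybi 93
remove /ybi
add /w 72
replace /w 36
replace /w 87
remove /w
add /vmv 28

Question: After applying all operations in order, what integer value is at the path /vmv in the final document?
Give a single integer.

Answer: 28

Derivation:
After op 1 (remove /j): {"ybi":73}
After op 2 (add /ybi 93): {"ybi":93}
After op 3 (remove /ybi): {}
After op 4 (add /w 72): {"w":72}
After op 5 (replace /w 36): {"w":36}
After op 6 (replace /w 87): {"w":87}
After op 7 (remove /w): {}
After op 8 (add /vmv 28): {"vmv":28}
Value at /vmv: 28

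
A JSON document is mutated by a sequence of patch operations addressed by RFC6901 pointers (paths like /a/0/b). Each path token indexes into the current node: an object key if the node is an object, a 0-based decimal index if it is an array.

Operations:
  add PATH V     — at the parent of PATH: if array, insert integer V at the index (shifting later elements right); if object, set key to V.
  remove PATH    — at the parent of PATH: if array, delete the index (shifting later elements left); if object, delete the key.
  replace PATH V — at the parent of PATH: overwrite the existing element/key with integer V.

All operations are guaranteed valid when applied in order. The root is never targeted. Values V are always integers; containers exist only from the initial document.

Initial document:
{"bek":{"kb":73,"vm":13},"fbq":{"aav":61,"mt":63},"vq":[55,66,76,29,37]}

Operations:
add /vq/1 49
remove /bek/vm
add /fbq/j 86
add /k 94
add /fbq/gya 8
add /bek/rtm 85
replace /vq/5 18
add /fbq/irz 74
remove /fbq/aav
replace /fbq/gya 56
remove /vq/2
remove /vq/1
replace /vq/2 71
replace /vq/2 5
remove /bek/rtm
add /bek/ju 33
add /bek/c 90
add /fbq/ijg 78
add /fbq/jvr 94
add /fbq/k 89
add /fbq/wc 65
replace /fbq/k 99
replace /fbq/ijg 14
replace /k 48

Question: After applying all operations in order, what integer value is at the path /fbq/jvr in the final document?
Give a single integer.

After op 1 (add /vq/1 49): {"bek":{"kb":73,"vm":13},"fbq":{"aav":61,"mt":63},"vq":[55,49,66,76,29,37]}
After op 2 (remove /bek/vm): {"bek":{"kb":73},"fbq":{"aav":61,"mt":63},"vq":[55,49,66,76,29,37]}
After op 3 (add /fbq/j 86): {"bek":{"kb":73},"fbq":{"aav":61,"j":86,"mt":63},"vq":[55,49,66,76,29,37]}
After op 4 (add /k 94): {"bek":{"kb":73},"fbq":{"aav":61,"j":86,"mt":63},"k":94,"vq":[55,49,66,76,29,37]}
After op 5 (add /fbq/gya 8): {"bek":{"kb":73},"fbq":{"aav":61,"gya":8,"j":86,"mt":63},"k":94,"vq":[55,49,66,76,29,37]}
After op 6 (add /bek/rtm 85): {"bek":{"kb":73,"rtm":85},"fbq":{"aav":61,"gya":8,"j":86,"mt":63},"k":94,"vq":[55,49,66,76,29,37]}
After op 7 (replace /vq/5 18): {"bek":{"kb":73,"rtm":85},"fbq":{"aav":61,"gya":8,"j":86,"mt":63},"k":94,"vq":[55,49,66,76,29,18]}
After op 8 (add /fbq/irz 74): {"bek":{"kb":73,"rtm":85},"fbq":{"aav":61,"gya":8,"irz":74,"j":86,"mt":63},"k":94,"vq":[55,49,66,76,29,18]}
After op 9 (remove /fbq/aav): {"bek":{"kb":73,"rtm":85},"fbq":{"gya":8,"irz":74,"j":86,"mt":63},"k":94,"vq":[55,49,66,76,29,18]}
After op 10 (replace /fbq/gya 56): {"bek":{"kb":73,"rtm":85},"fbq":{"gya":56,"irz":74,"j":86,"mt":63},"k":94,"vq":[55,49,66,76,29,18]}
After op 11 (remove /vq/2): {"bek":{"kb":73,"rtm":85},"fbq":{"gya":56,"irz":74,"j":86,"mt":63},"k":94,"vq":[55,49,76,29,18]}
After op 12 (remove /vq/1): {"bek":{"kb":73,"rtm":85},"fbq":{"gya":56,"irz":74,"j":86,"mt":63},"k":94,"vq":[55,76,29,18]}
After op 13 (replace /vq/2 71): {"bek":{"kb":73,"rtm":85},"fbq":{"gya":56,"irz":74,"j":86,"mt":63},"k":94,"vq":[55,76,71,18]}
After op 14 (replace /vq/2 5): {"bek":{"kb":73,"rtm":85},"fbq":{"gya":56,"irz":74,"j":86,"mt":63},"k":94,"vq":[55,76,5,18]}
After op 15 (remove /bek/rtm): {"bek":{"kb":73},"fbq":{"gya":56,"irz":74,"j":86,"mt":63},"k":94,"vq":[55,76,5,18]}
After op 16 (add /bek/ju 33): {"bek":{"ju":33,"kb":73},"fbq":{"gya":56,"irz":74,"j":86,"mt":63},"k":94,"vq":[55,76,5,18]}
After op 17 (add /bek/c 90): {"bek":{"c":90,"ju":33,"kb":73},"fbq":{"gya":56,"irz":74,"j":86,"mt":63},"k":94,"vq":[55,76,5,18]}
After op 18 (add /fbq/ijg 78): {"bek":{"c":90,"ju":33,"kb":73},"fbq":{"gya":56,"ijg":78,"irz":74,"j":86,"mt":63},"k":94,"vq":[55,76,5,18]}
After op 19 (add /fbq/jvr 94): {"bek":{"c":90,"ju":33,"kb":73},"fbq":{"gya":56,"ijg":78,"irz":74,"j":86,"jvr":94,"mt":63},"k":94,"vq":[55,76,5,18]}
After op 20 (add /fbq/k 89): {"bek":{"c":90,"ju":33,"kb":73},"fbq":{"gya":56,"ijg":78,"irz":74,"j":86,"jvr":94,"k":89,"mt":63},"k":94,"vq":[55,76,5,18]}
After op 21 (add /fbq/wc 65): {"bek":{"c":90,"ju":33,"kb":73},"fbq":{"gya":56,"ijg":78,"irz":74,"j":86,"jvr":94,"k":89,"mt":63,"wc":65},"k":94,"vq":[55,76,5,18]}
After op 22 (replace /fbq/k 99): {"bek":{"c":90,"ju":33,"kb":73},"fbq":{"gya":56,"ijg":78,"irz":74,"j":86,"jvr":94,"k":99,"mt":63,"wc":65},"k":94,"vq":[55,76,5,18]}
After op 23 (replace /fbq/ijg 14): {"bek":{"c":90,"ju":33,"kb":73},"fbq":{"gya":56,"ijg":14,"irz":74,"j":86,"jvr":94,"k":99,"mt":63,"wc":65},"k":94,"vq":[55,76,5,18]}
After op 24 (replace /k 48): {"bek":{"c":90,"ju":33,"kb":73},"fbq":{"gya":56,"ijg":14,"irz":74,"j":86,"jvr":94,"k":99,"mt":63,"wc":65},"k":48,"vq":[55,76,5,18]}
Value at /fbq/jvr: 94

Answer: 94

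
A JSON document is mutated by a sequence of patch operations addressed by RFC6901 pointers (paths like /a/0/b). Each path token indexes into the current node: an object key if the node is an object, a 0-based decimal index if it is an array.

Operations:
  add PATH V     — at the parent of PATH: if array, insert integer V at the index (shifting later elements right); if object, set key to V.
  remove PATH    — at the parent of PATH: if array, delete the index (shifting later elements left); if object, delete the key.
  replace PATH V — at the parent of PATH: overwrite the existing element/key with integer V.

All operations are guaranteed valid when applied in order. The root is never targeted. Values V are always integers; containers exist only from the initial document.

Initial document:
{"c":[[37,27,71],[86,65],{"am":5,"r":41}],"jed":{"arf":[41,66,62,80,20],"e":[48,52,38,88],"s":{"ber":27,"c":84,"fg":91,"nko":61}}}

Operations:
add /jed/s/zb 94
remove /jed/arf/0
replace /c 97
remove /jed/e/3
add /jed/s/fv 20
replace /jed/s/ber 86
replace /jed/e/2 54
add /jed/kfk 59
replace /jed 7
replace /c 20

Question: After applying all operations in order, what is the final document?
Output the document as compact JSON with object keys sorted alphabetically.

Answer: {"c":20,"jed":7}

Derivation:
After op 1 (add /jed/s/zb 94): {"c":[[37,27,71],[86,65],{"am":5,"r":41}],"jed":{"arf":[41,66,62,80,20],"e":[48,52,38,88],"s":{"ber":27,"c":84,"fg":91,"nko":61,"zb":94}}}
After op 2 (remove /jed/arf/0): {"c":[[37,27,71],[86,65],{"am":5,"r":41}],"jed":{"arf":[66,62,80,20],"e":[48,52,38,88],"s":{"ber":27,"c":84,"fg":91,"nko":61,"zb":94}}}
After op 3 (replace /c 97): {"c":97,"jed":{"arf":[66,62,80,20],"e":[48,52,38,88],"s":{"ber":27,"c":84,"fg":91,"nko":61,"zb":94}}}
After op 4 (remove /jed/e/3): {"c":97,"jed":{"arf":[66,62,80,20],"e":[48,52,38],"s":{"ber":27,"c":84,"fg":91,"nko":61,"zb":94}}}
After op 5 (add /jed/s/fv 20): {"c":97,"jed":{"arf":[66,62,80,20],"e":[48,52,38],"s":{"ber":27,"c":84,"fg":91,"fv":20,"nko":61,"zb":94}}}
After op 6 (replace /jed/s/ber 86): {"c":97,"jed":{"arf":[66,62,80,20],"e":[48,52,38],"s":{"ber":86,"c":84,"fg":91,"fv":20,"nko":61,"zb":94}}}
After op 7 (replace /jed/e/2 54): {"c":97,"jed":{"arf":[66,62,80,20],"e":[48,52,54],"s":{"ber":86,"c":84,"fg":91,"fv":20,"nko":61,"zb":94}}}
After op 8 (add /jed/kfk 59): {"c":97,"jed":{"arf":[66,62,80,20],"e":[48,52,54],"kfk":59,"s":{"ber":86,"c":84,"fg":91,"fv":20,"nko":61,"zb":94}}}
After op 9 (replace /jed 7): {"c":97,"jed":7}
After op 10 (replace /c 20): {"c":20,"jed":7}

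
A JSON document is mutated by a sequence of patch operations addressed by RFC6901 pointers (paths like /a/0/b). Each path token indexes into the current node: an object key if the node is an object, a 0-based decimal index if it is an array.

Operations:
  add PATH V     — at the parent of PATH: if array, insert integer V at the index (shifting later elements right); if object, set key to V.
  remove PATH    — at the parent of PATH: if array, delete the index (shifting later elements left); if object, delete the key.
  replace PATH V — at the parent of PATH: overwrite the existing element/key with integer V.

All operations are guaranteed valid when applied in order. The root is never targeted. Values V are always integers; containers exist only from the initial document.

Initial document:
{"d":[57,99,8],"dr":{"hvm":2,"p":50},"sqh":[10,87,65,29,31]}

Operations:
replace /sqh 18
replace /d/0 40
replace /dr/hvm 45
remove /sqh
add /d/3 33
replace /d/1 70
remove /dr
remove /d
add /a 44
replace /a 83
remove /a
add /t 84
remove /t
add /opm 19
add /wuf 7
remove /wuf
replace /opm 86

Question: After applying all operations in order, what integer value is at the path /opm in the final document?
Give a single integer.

Answer: 86

Derivation:
After op 1 (replace /sqh 18): {"d":[57,99,8],"dr":{"hvm":2,"p":50},"sqh":18}
After op 2 (replace /d/0 40): {"d":[40,99,8],"dr":{"hvm":2,"p":50},"sqh":18}
After op 3 (replace /dr/hvm 45): {"d":[40,99,8],"dr":{"hvm":45,"p":50},"sqh":18}
After op 4 (remove /sqh): {"d":[40,99,8],"dr":{"hvm":45,"p":50}}
After op 5 (add /d/3 33): {"d":[40,99,8,33],"dr":{"hvm":45,"p":50}}
After op 6 (replace /d/1 70): {"d":[40,70,8,33],"dr":{"hvm":45,"p":50}}
After op 7 (remove /dr): {"d":[40,70,8,33]}
After op 8 (remove /d): {}
After op 9 (add /a 44): {"a":44}
After op 10 (replace /a 83): {"a":83}
After op 11 (remove /a): {}
After op 12 (add /t 84): {"t":84}
After op 13 (remove /t): {}
After op 14 (add /opm 19): {"opm":19}
After op 15 (add /wuf 7): {"opm":19,"wuf":7}
After op 16 (remove /wuf): {"opm":19}
After op 17 (replace /opm 86): {"opm":86}
Value at /opm: 86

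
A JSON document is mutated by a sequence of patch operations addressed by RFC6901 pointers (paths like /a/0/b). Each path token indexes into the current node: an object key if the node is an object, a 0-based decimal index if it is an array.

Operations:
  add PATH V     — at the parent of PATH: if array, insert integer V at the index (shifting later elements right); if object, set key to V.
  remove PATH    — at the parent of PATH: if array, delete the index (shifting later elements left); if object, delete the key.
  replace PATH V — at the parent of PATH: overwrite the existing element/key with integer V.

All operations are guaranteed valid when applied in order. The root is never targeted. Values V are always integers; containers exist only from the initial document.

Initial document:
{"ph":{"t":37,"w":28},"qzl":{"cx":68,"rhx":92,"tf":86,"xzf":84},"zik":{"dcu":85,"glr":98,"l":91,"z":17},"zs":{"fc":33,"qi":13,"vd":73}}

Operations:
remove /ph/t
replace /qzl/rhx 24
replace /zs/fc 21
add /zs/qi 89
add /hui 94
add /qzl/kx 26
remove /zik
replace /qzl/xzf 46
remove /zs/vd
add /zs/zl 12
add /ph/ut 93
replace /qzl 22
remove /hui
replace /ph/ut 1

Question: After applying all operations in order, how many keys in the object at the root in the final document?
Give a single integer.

Answer: 3

Derivation:
After op 1 (remove /ph/t): {"ph":{"w":28},"qzl":{"cx":68,"rhx":92,"tf":86,"xzf":84},"zik":{"dcu":85,"glr":98,"l":91,"z":17},"zs":{"fc":33,"qi":13,"vd":73}}
After op 2 (replace /qzl/rhx 24): {"ph":{"w":28},"qzl":{"cx":68,"rhx":24,"tf":86,"xzf":84},"zik":{"dcu":85,"glr":98,"l":91,"z":17},"zs":{"fc":33,"qi":13,"vd":73}}
After op 3 (replace /zs/fc 21): {"ph":{"w":28},"qzl":{"cx":68,"rhx":24,"tf":86,"xzf":84},"zik":{"dcu":85,"glr":98,"l":91,"z":17},"zs":{"fc":21,"qi":13,"vd":73}}
After op 4 (add /zs/qi 89): {"ph":{"w":28},"qzl":{"cx":68,"rhx":24,"tf":86,"xzf":84},"zik":{"dcu":85,"glr":98,"l":91,"z":17},"zs":{"fc":21,"qi":89,"vd":73}}
After op 5 (add /hui 94): {"hui":94,"ph":{"w":28},"qzl":{"cx":68,"rhx":24,"tf":86,"xzf":84},"zik":{"dcu":85,"glr":98,"l":91,"z":17},"zs":{"fc":21,"qi":89,"vd":73}}
After op 6 (add /qzl/kx 26): {"hui":94,"ph":{"w":28},"qzl":{"cx":68,"kx":26,"rhx":24,"tf":86,"xzf":84},"zik":{"dcu":85,"glr":98,"l":91,"z":17},"zs":{"fc":21,"qi":89,"vd":73}}
After op 7 (remove /zik): {"hui":94,"ph":{"w":28},"qzl":{"cx":68,"kx":26,"rhx":24,"tf":86,"xzf":84},"zs":{"fc":21,"qi":89,"vd":73}}
After op 8 (replace /qzl/xzf 46): {"hui":94,"ph":{"w":28},"qzl":{"cx":68,"kx":26,"rhx":24,"tf":86,"xzf":46},"zs":{"fc":21,"qi":89,"vd":73}}
After op 9 (remove /zs/vd): {"hui":94,"ph":{"w":28},"qzl":{"cx":68,"kx":26,"rhx":24,"tf":86,"xzf":46},"zs":{"fc":21,"qi":89}}
After op 10 (add /zs/zl 12): {"hui":94,"ph":{"w":28},"qzl":{"cx":68,"kx":26,"rhx":24,"tf":86,"xzf":46},"zs":{"fc":21,"qi":89,"zl":12}}
After op 11 (add /ph/ut 93): {"hui":94,"ph":{"ut":93,"w":28},"qzl":{"cx":68,"kx":26,"rhx":24,"tf":86,"xzf":46},"zs":{"fc":21,"qi":89,"zl":12}}
After op 12 (replace /qzl 22): {"hui":94,"ph":{"ut":93,"w":28},"qzl":22,"zs":{"fc":21,"qi":89,"zl":12}}
After op 13 (remove /hui): {"ph":{"ut":93,"w":28},"qzl":22,"zs":{"fc":21,"qi":89,"zl":12}}
After op 14 (replace /ph/ut 1): {"ph":{"ut":1,"w":28},"qzl":22,"zs":{"fc":21,"qi":89,"zl":12}}
Size at the root: 3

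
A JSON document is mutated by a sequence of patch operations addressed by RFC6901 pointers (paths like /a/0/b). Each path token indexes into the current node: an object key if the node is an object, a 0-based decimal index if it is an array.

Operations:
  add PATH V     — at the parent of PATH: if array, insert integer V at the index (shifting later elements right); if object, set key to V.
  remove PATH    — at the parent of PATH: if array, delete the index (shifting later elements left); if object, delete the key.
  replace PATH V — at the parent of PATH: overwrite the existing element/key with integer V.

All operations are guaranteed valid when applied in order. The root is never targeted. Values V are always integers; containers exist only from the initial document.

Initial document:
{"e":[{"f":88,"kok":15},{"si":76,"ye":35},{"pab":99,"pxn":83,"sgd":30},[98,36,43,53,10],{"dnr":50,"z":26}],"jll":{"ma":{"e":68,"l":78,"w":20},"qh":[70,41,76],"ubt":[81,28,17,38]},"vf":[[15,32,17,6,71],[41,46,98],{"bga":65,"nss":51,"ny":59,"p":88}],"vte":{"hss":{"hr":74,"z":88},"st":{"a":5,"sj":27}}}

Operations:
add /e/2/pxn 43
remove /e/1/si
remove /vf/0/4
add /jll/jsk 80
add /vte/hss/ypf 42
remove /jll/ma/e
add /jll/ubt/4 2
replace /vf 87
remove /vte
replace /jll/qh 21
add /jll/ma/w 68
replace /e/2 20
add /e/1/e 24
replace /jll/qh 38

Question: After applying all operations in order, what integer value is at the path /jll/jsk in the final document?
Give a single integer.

After op 1 (add /e/2/pxn 43): {"e":[{"f":88,"kok":15},{"si":76,"ye":35},{"pab":99,"pxn":43,"sgd":30},[98,36,43,53,10],{"dnr":50,"z":26}],"jll":{"ma":{"e":68,"l":78,"w":20},"qh":[70,41,76],"ubt":[81,28,17,38]},"vf":[[15,32,17,6,71],[41,46,98],{"bga":65,"nss":51,"ny":59,"p":88}],"vte":{"hss":{"hr":74,"z":88},"st":{"a":5,"sj":27}}}
After op 2 (remove /e/1/si): {"e":[{"f":88,"kok":15},{"ye":35},{"pab":99,"pxn":43,"sgd":30},[98,36,43,53,10],{"dnr":50,"z":26}],"jll":{"ma":{"e":68,"l":78,"w":20},"qh":[70,41,76],"ubt":[81,28,17,38]},"vf":[[15,32,17,6,71],[41,46,98],{"bga":65,"nss":51,"ny":59,"p":88}],"vte":{"hss":{"hr":74,"z":88},"st":{"a":5,"sj":27}}}
After op 3 (remove /vf/0/4): {"e":[{"f":88,"kok":15},{"ye":35},{"pab":99,"pxn":43,"sgd":30},[98,36,43,53,10],{"dnr":50,"z":26}],"jll":{"ma":{"e":68,"l":78,"w":20},"qh":[70,41,76],"ubt":[81,28,17,38]},"vf":[[15,32,17,6],[41,46,98],{"bga":65,"nss":51,"ny":59,"p":88}],"vte":{"hss":{"hr":74,"z":88},"st":{"a":5,"sj":27}}}
After op 4 (add /jll/jsk 80): {"e":[{"f":88,"kok":15},{"ye":35},{"pab":99,"pxn":43,"sgd":30},[98,36,43,53,10],{"dnr":50,"z":26}],"jll":{"jsk":80,"ma":{"e":68,"l":78,"w":20},"qh":[70,41,76],"ubt":[81,28,17,38]},"vf":[[15,32,17,6],[41,46,98],{"bga":65,"nss":51,"ny":59,"p":88}],"vte":{"hss":{"hr":74,"z":88},"st":{"a":5,"sj":27}}}
After op 5 (add /vte/hss/ypf 42): {"e":[{"f":88,"kok":15},{"ye":35},{"pab":99,"pxn":43,"sgd":30},[98,36,43,53,10],{"dnr":50,"z":26}],"jll":{"jsk":80,"ma":{"e":68,"l":78,"w":20},"qh":[70,41,76],"ubt":[81,28,17,38]},"vf":[[15,32,17,6],[41,46,98],{"bga":65,"nss":51,"ny":59,"p":88}],"vte":{"hss":{"hr":74,"ypf":42,"z":88},"st":{"a":5,"sj":27}}}
After op 6 (remove /jll/ma/e): {"e":[{"f":88,"kok":15},{"ye":35},{"pab":99,"pxn":43,"sgd":30},[98,36,43,53,10],{"dnr":50,"z":26}],"jll":{"jsk":80,"ma":{"l":78,"w":20},"qh":[70,41,76],"ubt":[81,28,17,38]},"vf":[[15,32,17,6],[41,46,98],{"bga":65,"nss":51,"ny":59,"p":88}],"vte":{"hss":{"hr":74,"ypf":42,"z":88},"st":{"a":5,"sj":27}}}
After op 7 (add /jll/ubt/4 2): {"e":[{"f":88,"kok":15},{"ye":35},{"pab":99,"pxn":43,"sgd":30},[98,36,43,53,10],{"dnr":50,"z":26}],"jll":{"jsk":80,"ma":{"l":78,"w":20},"qh":[70,41,76],"ubt":[81,28,17,38,2]},"vf":[[15,32,17,6],[41,46,98],{"bga":65,"nss":51,"ny":59,"p":88}],"vte":{"hss":{"hr":74,"ypf":42,"z":88},"st":{"a":5,"sj":27}}}
After op 8 (replace /vf 87): {"e":[{"f":88,"kok":15},{"ye":35},{"pab":99,"pxn":43,"sgd":30},[98,36,43,53,10],{"dnr":50,"z":26}],"jll":{"jsk":80,"ma":{"l":78,"w":20},"qh":[70,41,76],"ubt":[81,28,17,38,2]},"vf":87,"vte":{"hss":{"hr":74,"ypf":42,"z":88},"st":{"a":5,"sj":27}}}
After op 9 (remove /vte): {"e":[{"f":88,"kok":15},{"ye":35},{"pab":99,"pxn":43,"sgd":30},[98,36,43,53,10],{"dnr":50,"z":26}],"jll":{"jsk":80,"ma":{"l":78,"w":20},"qh":[70,41,76],"ubt":[81,28,17,38,2]},"vf":87}
After op 10 (replace /jll/qh 21): {"e":[{"f":88,"kok":15},{"ye":35},{"pab":99,"pxn":43,"sgd":30},[98,36,43,53,10],{"dnr":50,"z":26}],"jll":{"jsk":80,"ma":{"l":78,"w":20},"qh":21,"ubt":[81,28,17,38,2]},"vf":87}
After op 11 (add /jll/ma/w 68): {"e":[{"f":88,"kok":15},{"ye":35},{"pab":99,"pxn":43,"sgd":30},[98,36,43,53,10],{"dnr":50,"z":26}],"jll":{"jsk":80,"ma":{"l":78,"w":68},"qh":21,"ubt":[81,28,17,38,2]},"vf":87}
After op 12 (replace /e/2 20): {"e":[{"f":88,"kok":15},{"ye":35},20,[98,36,43,53,10],{"dnr":50,"z":26}],"jll":{"jsk":80,"ma":{"l":78,"w":68},"qh":21,"ubt":[81,28,17,38,2]},"vf":87}
After op 13 (add /e/1/e 24): {"e":[{"f":88,"kok":15},{"e":24,"ye":35},20,[98,36,43,53,10],{"dnr":50,"z":26}],"jll":{"jsk":80,"ma":{"l":78,"w":68},"qh":21,"ubt":[81,28,17,38,2]},"vf":87}
After op 14 (replace /jll/qh 38): {"e":[{"f":88,"kok":15},{"e":24,"ye":35},20,[98,36,43,53,10],{"dnr":50,"z":26}],"jll":{"jsk":80,"ma":{"l":78,"w":68},"qh":38,"ubt":[81,28,17,38,2]},"vf":87}
Value at /jll/jsk: 80

Answer: 80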